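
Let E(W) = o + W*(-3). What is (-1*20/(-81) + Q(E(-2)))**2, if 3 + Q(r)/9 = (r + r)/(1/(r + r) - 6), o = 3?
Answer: 219084844225/75116889 ≈ 2916.6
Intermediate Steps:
E(W) = 3 - 3*W (E(W) = 3 + W*(-3) = 3 - 3*W)
Q(r) = -27 + 18*r/(-6 + 1/(2*r)) (Q(r) = -27 + 9*((r + r)/(1/(r + r) - 6)) = -27 + 9*((2*r)/(1/(2*r) - 6)) = -27 + 9*((2*r)/(-6 + 1/(2*r))) = -27 + 9*(2*r/(-6 + 1/(2*r))) = -27 + 18*r/(-6 + 1/(2*r)))
(-1*20/(-81) + Q(E(-2)))**2 = (-1*20/(-81) + 9*(3 - 36*(3 - 3*(-2)) - 4*(3 - 3*(-2))**2)/(-1 + 12*(3 - 3*(-2))))**2 = (-20*(-1/81) + 9*(3 - 36*(3 + 6) - 4*(3 + 6)**2)/(-1 + 12*(3 + 6)))**2 = (20/81 + 9*(3 - 36*9 - 4*9**2)/(-1 + 12*9))**2 = (20/81 + 9*(3 - 324 - 4*81)/(-1 + 108))**2 = (20/81 + 9*(3 - 324 - 324)/107)**2 = (20/81 + 9*(1/107)*(-645))**2 = (20/81 - 5805/107)**2 = (-468065/8667)**2 = 219084844225/75116889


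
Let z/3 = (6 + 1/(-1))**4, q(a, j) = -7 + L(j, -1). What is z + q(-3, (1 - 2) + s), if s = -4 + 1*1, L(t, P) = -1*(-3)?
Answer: 1871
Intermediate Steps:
L(t, P) = 3
s = -3 (s = -4 + 1 = -3)
q(a, j) = -4 (q(a, j) = -7 + 3 = -4)
z = 1875 (z = 3*(6 + 1/(-1))**4 = 3*(6 - 1)**4 = 3*5**4 = 3*625 = 1875)
z + q(-3, (1 - 2) + s) = 1875 - 4 = 1871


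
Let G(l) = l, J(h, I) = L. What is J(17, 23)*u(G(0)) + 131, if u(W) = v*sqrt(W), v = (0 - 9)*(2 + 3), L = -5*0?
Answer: 131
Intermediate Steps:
L = 0
v = -45 (v = -9*5 = -45)
J(h, I) = 0
u(W) = -45*sqrt(W)
J(17, 23)*u(G(0)) + 131 = 0*(-45*sqrt(0)) + 131 = 0*(-45*0) + 131 = 0*0 + 131 = 0 + 131 = 131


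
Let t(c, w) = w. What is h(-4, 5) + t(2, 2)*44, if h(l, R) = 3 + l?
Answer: 87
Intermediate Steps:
h(-4, 5) + t(2, 2)*44 = (3 - 4) + 2*44 = -1 + 88 = 87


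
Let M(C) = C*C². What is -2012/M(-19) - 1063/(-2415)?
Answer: 12150097/16564485 ≈ 0.73350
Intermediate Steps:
M(C) = C³
-2012/M(-19) - 1063/(-2415) = -2012/((-19)³) - 1063/(-2415) = -2012/(-6859) - 1063*(-1/2415) = -2012*(-1/6859) + 1063/2415 = 2012/6859 + 1063/2415 = 12150097/16564485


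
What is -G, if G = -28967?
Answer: 28967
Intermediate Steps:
-G = -1*(-28967) = 28967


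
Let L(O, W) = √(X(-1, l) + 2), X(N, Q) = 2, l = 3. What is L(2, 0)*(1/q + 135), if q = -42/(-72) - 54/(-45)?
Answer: 29010/107 ≈ 271.12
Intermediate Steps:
q = 107/60 (q = -42*(-1/72) - 54*(-1/45) = 7/12 + 6/5 = 107/60 ≈ 1.7833)
L(O, W) = 2 (L(O, W) = √(2 + 2) = √4 = 2)
L(2, 0)*(1/q + 135) = 2*(1/(107/60) + 135) = 2*(60/107 + 135) = 2*(14505/107) = 29010/107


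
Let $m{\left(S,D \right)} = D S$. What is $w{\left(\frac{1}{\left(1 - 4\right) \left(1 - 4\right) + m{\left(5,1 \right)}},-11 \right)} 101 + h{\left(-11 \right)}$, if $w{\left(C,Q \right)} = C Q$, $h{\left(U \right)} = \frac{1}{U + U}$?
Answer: $- \frac{6114}{77} \approx -79.403$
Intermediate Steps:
$h{\left(U \right)} = \frac{1}{2 U}$
$w{\left(\frac{1}{\left(1 - 4\right) \left(1 - 4\right) + m{\left(5,1 \right)}},-11 \right)} 101 + h{\left(-11 \right)} = \frac{1}{\left(1 - 4\right) \left(1 - 4\right) + 1 \cdot 5} \left(-11\right) 101 + \frac{1}{2 \left(-11\right)} = \frac{1}{\left(-3\right) \left(-3\right) + 5} \left(-11\right) 101 + \frac{1}{2} \left(- \frac{1}{11}\right) = \frac{1}{9 + 5} \left(-11\right) 101 - \frac{1}{22} = \frac{1}{14} \left(-11\right) 101 - \frac{1}{22} = \left(- \frac{11}{14}\right) 101 - \frac{1}{22} = - \frac{1111}{14} - \frac{1}{22} = - \frac{6114}{77}$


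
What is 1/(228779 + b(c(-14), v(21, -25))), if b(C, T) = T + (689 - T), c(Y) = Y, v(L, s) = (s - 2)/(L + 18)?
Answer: 1/229468 ≈ 4.3579e-6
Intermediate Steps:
v(L, s) = (-2 + s)/(18 + L)
b(C, T) = 689
1/(228779 + b(c(-14), v(21, -25))) = 1/(228779 + 689) = 1/229468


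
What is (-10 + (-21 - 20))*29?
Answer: -1479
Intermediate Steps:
(-10 + (-21 - 20))*29 = (-10 - 41)*29 = -51*29 = -1479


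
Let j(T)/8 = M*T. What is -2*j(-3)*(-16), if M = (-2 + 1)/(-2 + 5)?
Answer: 256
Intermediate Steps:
M = -⅓ (M = -1/3 = -1*⅓ = -⅓ ≈ -0.33333)
j(T) = -8*T/3 (j(T) = 8*(-T/3) = -8*T/3)
-2*j(-3)*(-16) = -(-16)*(-3)/3*(-16) = -2*8*(-16) = -16*(-16) = 256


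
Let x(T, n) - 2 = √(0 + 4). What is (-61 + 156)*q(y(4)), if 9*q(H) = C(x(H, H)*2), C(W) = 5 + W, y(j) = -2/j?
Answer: 1235/9 ≈ 137.22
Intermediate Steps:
x(T, n) = 4 (x(T, n) = 2 + √(0 + 4) = 2 + √4 = 2 + 2 = 4)
q(H) = 13/9 (q(H) = (5 + 4*2)/9 = (5 + 8)/9 = (⅑)*13 = 13/9)
(-61 + 156)*q(y(4)) = (-61 + 156)*(13/9) = 95*(13/9) = 1235/9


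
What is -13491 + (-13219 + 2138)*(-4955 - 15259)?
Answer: 223977843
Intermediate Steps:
-13491 + (-13219 + 2138)*(-4955 - 15259) = -13491 - 11081*(-20214) = -13491 + 223991334 = 223977843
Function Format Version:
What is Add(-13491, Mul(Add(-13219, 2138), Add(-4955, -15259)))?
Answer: 223977843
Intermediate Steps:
Add(-13491, Mul(Add(-13219, 2138), Add(-4955, -15259))) = Add(-13491, Mul(-11081, -20214)) = Add(-13491, 223991334) = 223977843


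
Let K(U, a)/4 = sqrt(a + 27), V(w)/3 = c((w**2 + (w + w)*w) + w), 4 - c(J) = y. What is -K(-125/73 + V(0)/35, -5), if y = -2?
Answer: -4*sqrt(22) ≈ -18.762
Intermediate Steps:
c(J) = 6 (c(J) = 4 - 1*(-2) = 4 + 2 = 6)
V(w) = 18 (V(w) = 3*6 = 18)
K(U, a) = 4*sqrt(27 + a) (K(U, a) = 4*sqrt(a + 27) = 4*sqrt(27 + a))
-K(-125/73 + V(0)/35, -5) = -4*sqrt(27 - 5) = -4*sqrt(22)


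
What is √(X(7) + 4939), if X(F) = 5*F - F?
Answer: √4967 ≈ 70.477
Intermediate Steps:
X(F) = 4*F
√(X(7) + 4939) = √(4*7 + 4939) = √(28 + 4939) = √4967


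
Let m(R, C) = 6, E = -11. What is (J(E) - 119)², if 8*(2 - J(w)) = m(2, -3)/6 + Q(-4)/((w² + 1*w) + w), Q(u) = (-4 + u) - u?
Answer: 8604232081/627264 ≈ 13717.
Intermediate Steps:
Q(u) = -4
J(w) = 15/8 + 1/(2*(w² + 2*w)) (J(w) = 2 - (6/6 - 4/((w² + 1*w) + w))/8 = 2 - (6*(⅙) - 4/((w² + w) + w))/8 = 2 - (1 - 4/((w + w²) + w))/8 = 2 - (1 - 4/(w² + 2*w))/8 = 2 + (-⅛ + 1/(2*(w² + 2*w))) = 15/8 + 1/(2*(w² + 2*w)))
(J(E) - 119)² = ((⅛)*(4 + 15*(-11)² + 30*(-11))/(-11*(2 - 11)) - 119)² = ((⅛)*(-1/11)*(4 + 15*121 - 330)/(-9) - 119)² = ((⅛)*(-1/11)*(-⅑)*(4 + 1815 - 330) - 119)² = ((⅛)*(-1/11)*(-⅑)*1489 - 119)² = (1489/792 - 119)² = (-92759/792)² = 8604232081/627264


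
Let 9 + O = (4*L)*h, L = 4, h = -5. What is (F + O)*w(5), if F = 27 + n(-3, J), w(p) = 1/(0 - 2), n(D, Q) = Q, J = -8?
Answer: 35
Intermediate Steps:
w(p) = -½ (w(p) = 1/(-2) = -½)
F = 19 (F = 27 - 8 = 19)
O = -89 (O = -9 + (4*4)*(-5) = -9 + 16*(-5) = -9 - 80 = -89)
(F + O)*w(5) = (19 - 89)*(-½) = -70*(-½) = 35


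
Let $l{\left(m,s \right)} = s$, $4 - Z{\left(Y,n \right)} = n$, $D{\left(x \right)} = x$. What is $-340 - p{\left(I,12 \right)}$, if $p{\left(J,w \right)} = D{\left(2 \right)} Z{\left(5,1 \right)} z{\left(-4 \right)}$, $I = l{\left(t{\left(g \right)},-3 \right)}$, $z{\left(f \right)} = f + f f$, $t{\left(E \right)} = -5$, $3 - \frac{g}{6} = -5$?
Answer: $-412$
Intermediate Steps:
$g = 48$ ($g = 18 - -30 = 18 + 30 = 48$)
$Z{\left(Y,n \right)} = 4 - n$
$z{\left(f \right)} = f + f^{2}$
$I = -3$
$p{\left(J,w \right)} = 72$ ($p{\left(J,w \right)} = 2 \left(4 - 1\right) \left(- 4 \left(1 - 4\right)\right) = 2 \left(4 - 1\right) \left(\left(-4\right) \left(-3\right)\right) = 2 \cdot 3 \cdot 12 = 6 \cdot 12 = 72$)
$-340 - p{\left(I,12 \right)} = -340 - 72 = -412$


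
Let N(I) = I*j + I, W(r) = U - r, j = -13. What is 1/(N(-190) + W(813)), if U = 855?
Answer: 1/2322 ≈ 0.00043066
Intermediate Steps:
W(r) = 855 - r
N(I) = -12*I (N(I) = I*(-13) + I = -13*I + I = -12*I)
1/(N(-190) + W(813)) = 1/(-12*(-190) + (855 - 1*813)) = 1/(2280 + (855 - 813)) = 1/(2280 + 42) = 1/2322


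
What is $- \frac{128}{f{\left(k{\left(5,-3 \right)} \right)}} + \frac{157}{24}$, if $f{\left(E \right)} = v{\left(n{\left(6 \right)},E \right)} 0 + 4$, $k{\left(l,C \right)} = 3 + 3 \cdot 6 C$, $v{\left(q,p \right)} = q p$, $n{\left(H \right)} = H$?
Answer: $- \frac{611}{24} \approx -25.458$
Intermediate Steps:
$v{\left(q,p \right)} = p q$
$k{\left(l,C \right)} = 3 + 18 C$
$f{\left(E \right)} = 4$ ($f{\left(E \right)} = E 6 \cdot 0 + 4 = 6 E 0 + 4 = 0 + 4 = 4$)
$- \frac{128}{f{\left(k{\left(5,-3 \right)} \right)}} + \frac{157}{24} = - \frac{128}{4} + \frac{157}{24} = \left(-128\right) \frac{1}{4} + 157 \cdot \frac{1}{24} = -32 + \frac{157}{24} = - \frac{611}{24}$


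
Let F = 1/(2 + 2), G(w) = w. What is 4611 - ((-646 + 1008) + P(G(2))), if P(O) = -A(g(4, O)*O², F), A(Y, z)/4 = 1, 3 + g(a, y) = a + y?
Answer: 4253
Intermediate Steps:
g(a, y) = -3 + a + y (g(a, y) = -3 + (a + y) = -3 + a + y)
F = ¼ (F = 1/4 = ¼ ≈ 0.25000)
A(Y, z) = 4 (A(Y, z) = 4*1 = 4)
P(O) = -4 (P(O) = -1*4 = -4)
4611 - ((-646 + 1008) + P(G(2))) = 4611 - ((-646 + 1008) - 4) = 4611 - (362 - 4) = 4611 - 1*358 = 4611 - 358 = 4253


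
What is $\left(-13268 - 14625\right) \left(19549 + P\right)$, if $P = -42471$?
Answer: $639363346$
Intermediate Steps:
$\left(-13268 - 14625\right) \left(19549 + P\right) = \left(-13268 - 14625\right) \left(19549 - 42471\right) = \left(-27893\right) \left(-22922\right) = 639363346$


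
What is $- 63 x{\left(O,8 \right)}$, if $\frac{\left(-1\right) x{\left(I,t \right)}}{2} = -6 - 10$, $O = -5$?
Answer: $-2016$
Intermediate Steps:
$x{\left(I,t \right)} = 32$ ($x{\left(I,t \right)} = - 2 \left(-6 - 10\right) = \left(-2\right) \left(-16\right) = 32$)
$- 63 x{\left(O,8 \right)} = \left(-63\right) 32 = -2016$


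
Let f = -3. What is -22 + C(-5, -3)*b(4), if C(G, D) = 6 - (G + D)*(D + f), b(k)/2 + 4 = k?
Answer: -22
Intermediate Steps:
b(k) = -8 + 2*k
C(G, D) = 6 - (-3 + D)*(D + G) (C(G, D) = 6 - (G + D)*(D - 3) = 6 - (D + G)*(-3 + D) = 6 - (-3 + D)*(D + G))
-22 + C(-5, -3)*b(4) = -22 + (6 - 1*(-3)**2 + 3*(-3) + 3*(-5) - 1*(-3)*(-5))*(-8 + 2*4) = -22 + (6 - 1*9 - 9 - 15 - 15)*(-8 + 8) = -22 + (6 - 9 - 9 - 15 - 15)*0 = -22 - 42*0 = -22 + 0 = -22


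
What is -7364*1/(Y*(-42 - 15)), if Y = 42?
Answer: 526/171 ≈ 3.0760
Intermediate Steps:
-7364*1/(Y*(-42 - 15)) = -7364*1/(42*(-42 - 15)) = -7364/((-57*42)) = -7364/(-2394) = -7364*(-1/2394) = 526/171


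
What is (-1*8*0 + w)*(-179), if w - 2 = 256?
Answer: -46182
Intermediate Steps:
w = 258 (w = 2 + 256 = 258)
(-1*8*0 + w)*(-179) = (-1*8*0 + 258)*(-179) = (-8*0 + 258)*(-179) = (0 + 258)*(-179) = 258*(-179) = -46182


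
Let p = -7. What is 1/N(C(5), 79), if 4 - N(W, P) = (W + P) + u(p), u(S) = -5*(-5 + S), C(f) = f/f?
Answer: -1/136 ≈ -0.0073529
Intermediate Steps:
C(f) = 1
u(S) = 25 - 5*S
N(W, P) = -56 - P - W (N(W, P) = 4 - ((W + P) + (25 - 5*(-7))) = 4 - ((P + W) + (25 + 35)) = 4 - ((P + W) + 60) = 4 - (60 + P + W) = 4 + (-60 - P - W) = -56 - P - W)
1/N(C(5), 79) = 1/(-56 - 1*79 - 1*1) = 1/(-56 - 79 - 1) = 1/(-136) = -1/136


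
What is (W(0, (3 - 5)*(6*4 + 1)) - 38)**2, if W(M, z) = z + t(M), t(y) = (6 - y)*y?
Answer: 7744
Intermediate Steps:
t(y) = y*(6 - y)
W(M, z) = z + M*(6 - M)
(W(0, (3 - 5)*(6*4 + 1)) - 38)**2 = (((3 - 5)*(6*4 + 1) - 1*0*(-6 + 0)) - 38)**2 = ((-2*(24 + 1) - 1*0*(-6)) - 38)**2 = ((-2*25 + 0) - 38)**2 = ((-50 + 0) - 38)**2 = (-50 - 38)**2 = (-88)**2 = 7744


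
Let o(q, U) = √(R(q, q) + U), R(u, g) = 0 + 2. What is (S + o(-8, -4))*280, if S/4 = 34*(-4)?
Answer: -152320 + 280*I*√2 ≈ -1.5232e+5 + 395.98*I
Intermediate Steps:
R(u, g) = 2
S = -544 (S = 4*(34*(-4)) = 4*(-136) = -544)
o(q, U) = √(2 + U)
(S + o(-8, -4))*280 = (-544 + √(2 - 4))*280 = (-544 + √(-2))*280 = (-544 + I*√2)*280 = -152320 + 280*I*√2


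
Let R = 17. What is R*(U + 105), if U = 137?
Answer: 4114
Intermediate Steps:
R*(U + 105) = 17*(137 + 105) = 17*242 = 4114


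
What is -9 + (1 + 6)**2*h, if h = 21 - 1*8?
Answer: 628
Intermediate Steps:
h = 13 (h = 21 - 8 = 13)
-9 + (1 + 6)**2*h = -9 + (1 + 6)**2*13 = -9 + 7**2*13 = -9 + 49*13 = -9 + 637 = 628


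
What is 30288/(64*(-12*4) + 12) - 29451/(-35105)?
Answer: -954059/105315 ≈ -9.0591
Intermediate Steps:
30288/(64*(-12*4) + 12) - 29451/(-35105) = 30288/(64*(-48) + 12) - 29451*(-1/35105) = 30288/(-3072 + 12) + 29451/35105 = 30288/(-3060) + 29451/35105 = 30288*(-1/3060) + 29451/35105 = -2524/255 + 29451/35105 = -954059/105315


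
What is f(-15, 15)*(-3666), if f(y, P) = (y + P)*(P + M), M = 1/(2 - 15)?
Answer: 0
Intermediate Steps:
M = -1/13 (M = 1/(-13) = -1/13 ≈ -0.076923)
f(y, P) = (-1/13 + P)*(P + y) (f(y, P) = (y + P)*(P - 1/13) = (P + y)*(-1/13 + P) = (-1/13 + P)*(P + y))
f(-15, 15)*(-3666) = (15² - 1/13*15 - 1/13*(-15) + 15*(-15))*(-3666) = (225 - 15/13 + 15/13 - 225)*(-3666) = 0*(-3666) = 0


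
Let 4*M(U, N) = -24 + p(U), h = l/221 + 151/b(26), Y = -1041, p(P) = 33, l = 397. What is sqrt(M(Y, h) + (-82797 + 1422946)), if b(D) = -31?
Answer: sqrt(5360605)/2 ≈ 1157.6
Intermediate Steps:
h = -21064/6851 (h = 397/221 + 151/(-31) = 397*(1/221) + 151*(-1/31) = 397/221 - 151/31 = -21064/6851 ≈ -3.0746)
M(U, N) = 9/4 (M(U, N) = (-24 + 33)/4 = (1/4)*9 = 9/4)
sqrt(M(Y, h) + (-82797 + 1422946)) = sqrt(9/4 + (-82797 + 1422946)) = sqrt(9/4 + 1340149) = sqrt(5360605/4) = sqrt(5360605)/2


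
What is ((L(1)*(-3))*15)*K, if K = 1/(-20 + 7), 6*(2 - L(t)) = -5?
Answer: 255/26 ≈ 9.8077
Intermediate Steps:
L(t) = 17/6 (L(t) = 2 - ⅙*(-5) = 2 + ⅚ = 17/6)
K = -1/13 (K = 1/(-13) = -1/13 ≈ -0.076923)
((L(1)*(-3))*15)*K = (((17/6)*(-3))*15)*(-1/13) = -17/2*15*(-1/13) = -255/2*(-1/13) = 255/26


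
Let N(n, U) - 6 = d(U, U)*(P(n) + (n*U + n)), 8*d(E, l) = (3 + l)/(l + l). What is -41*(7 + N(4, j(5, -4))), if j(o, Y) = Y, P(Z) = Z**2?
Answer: -8569/16 ≈ -535.56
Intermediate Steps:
d(E, l) = (3 + l)/(16*l) (d(E, l) = ((3 + l)/(l + l))/8 = ((3 + l)/((2*l)))/8 = ((3 + l)*(1/(2*l)))/8 = ((3 + l)/(2*l))/8 = (3 + l)/(16*l))
N(n, U) = 6 + (3 + U)*(n + n**2 + U*n)/(16*U) (N(n, U) = 6 + ((3 + U)/(16*U))*(n**2 + (n*U + n)) = 6 + ((3 + U)/(16*U))*(n**2 + (U*n + n)) = 6 + ((3 + U)/(16*U))*(n**2 + (n + U*n)) = 6 + ((3 + U)/(16*U))*(n + n**2 + U*n) = 6 + (3 + U)*(n + n**2 + U*n)/(16*U))
-41*(7 + N(4, j(5, -4))) = -41*(7 + (1/16)*(-4*(96 + 4*(3 - 4)) + 4*(3 - 4) + 4**2*(3 - 4))/(-4)) = -41*(7 + (1/16)*(-1/4)*(-4*(96 + 4*(-1)) + 4*(-1) + 16*(-1))) = -41*(7 + (1/16)*(-1/4)*(-4*(96 - 4) - 4 - 16)) = -41*(7 + (1/16)*(-1/4)*(-4*92 - 4 - 16)) = -41*(7 + (1/16)*(-1/4)*(-368 - 4 - 16)) = -41*(7 + (1/16)*(-1/4)*(-388)) = -41*(7 + 97/16) = -41*209/16 = -8569/16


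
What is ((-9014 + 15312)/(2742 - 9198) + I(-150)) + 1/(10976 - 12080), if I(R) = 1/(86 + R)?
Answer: -392823/395968 ≈ -0.99206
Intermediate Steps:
((-9014 + 15312)/(2742 - 9198) + I(-150)) + 1/(10976 - 12080) = ((-9014 + 15312)/(2742 - 9198) + 1/(86 - 150)) + 1/(10976 - 12080) = (6298/(-6456) + 1/(-64)) + 1/(-1104) = (6298*(-1/6456) - 1/64) - 1/1104 = (-3149/3228 - 1/64) - 1/1104 = -51191/51648 - 1/1104 = -392823/395968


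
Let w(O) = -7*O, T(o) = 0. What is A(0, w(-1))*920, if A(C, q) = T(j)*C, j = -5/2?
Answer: 0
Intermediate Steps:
j = -5/2 (j = -5*1/2 = -5/2 ≈ -2.5000)
A(C, q) = 0 (A(C, q) = 0*C = 0)
A(0, w(-1))*920 = 0*920 = 0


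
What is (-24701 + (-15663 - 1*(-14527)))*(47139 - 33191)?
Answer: -360374476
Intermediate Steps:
(-24701 + (-15663 - 1*(-14527)))*(47139 - 33191) = (-24701 + (-15663 + 14527))*13948 = (-24701 - 1136)*13948 = -25837*13948 = -360374476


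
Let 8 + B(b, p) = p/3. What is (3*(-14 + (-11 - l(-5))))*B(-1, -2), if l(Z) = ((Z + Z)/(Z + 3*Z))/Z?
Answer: 3237/5 ≈ 647.40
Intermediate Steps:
l(Z) = 1/(2*Z) (l(Z) = ((2*Z)/((4*Z)))/Z = ((2*Z)*(1/(4*Z)))/Z = 1/(2*Z))
B(b, p) = -8 + p/3
(3*(-14 + (-11 - l(-5))))*B(-1, -2) = (3*(-14 + (-11 - 1/(2*(-5)))))*(-8 + (1/3)*(-2)) = (3*(-14 + (-11 - (-1)/(2*5))))*(-8 - 2/3) = (3*(-14 + (-11 - 1*(-1/10))))*(-26/3) = (3*(-14 + (-11 + 1/10)))*(-26/3) = (3*(-14 - 109/10))*(-26/3) = (3*(-249/10))*(-26/3) = -747/10*(-26/3) = 3237/5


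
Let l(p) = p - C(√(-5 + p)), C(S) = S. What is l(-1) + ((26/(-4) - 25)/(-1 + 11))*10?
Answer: -65/2 - I*√6 ≈ -32.5 - 2.4495*I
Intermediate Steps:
l(p) = p - √(-5 + p)
l(-1) + ((26/(-4) - 25)/(-1 + 11))*10 = (-1 - √(-5 - 1)) + ((26/(-4) - 25)/(-1 + 11))*10 = (-1 - √(-6)) + ((26*(-¼) - 25)/10)*10 = (-1 - I*√6) + ((-13/2 - 25)*(⅒))*10 = (-1 - I*√6) - 63/2*⅒*10 = (-1 - I*√6) - 63/20*10 = (-1 - I*√6) - 63/2 = -65/2 - I*√6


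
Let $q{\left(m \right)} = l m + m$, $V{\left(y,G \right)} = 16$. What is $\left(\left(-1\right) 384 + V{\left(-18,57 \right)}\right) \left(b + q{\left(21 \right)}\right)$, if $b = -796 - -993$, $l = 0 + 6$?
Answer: $-126592$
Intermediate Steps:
$l = 6$
$q{\left(m \right)} = 7 m$ ($q{\left(m \right)} = 6 m + m = 7 m$)
$b = 197$ ($b = -796 + 993 = 197$)
$\left(\left(-1\right) 384 + V{\left(-18,57 \right)}\right) \left(b + q{\left(21 \right)}\right) = \left(\left(-1\right) 384 + 16\right) \left(197 + 7 \cdot 21\right) = \left(-384 + 16\right) \left(197 + 147\right) = \left(-368\right) 344 = -126592$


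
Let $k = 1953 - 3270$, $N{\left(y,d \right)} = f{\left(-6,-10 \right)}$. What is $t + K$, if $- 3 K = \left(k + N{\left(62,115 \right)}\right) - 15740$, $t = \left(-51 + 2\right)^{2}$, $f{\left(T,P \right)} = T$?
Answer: $\frac{24266}{3} \approx 8088.7$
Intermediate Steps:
$N{\left(y,d \right)} = -6$
$t = 2401$ ($t = \left(-49\right)^{2} = 2401$)
$k = -1317$
$K = \frac{17063}{3}$ ($K = - \frac{\left(-1317 - 6\right) - 15740}{3} = - \frac{-1323 - 15740}{3} = \left(- \frac{1}{3}\right) \left(-17063\right) = \frac{17063}{3} \approx 5687.7$)
$t + K = 2401 + \frac{17063}{3} = \frac{24266}{3}$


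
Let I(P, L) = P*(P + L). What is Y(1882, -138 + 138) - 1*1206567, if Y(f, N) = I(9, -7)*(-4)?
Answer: -1206639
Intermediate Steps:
I(P, L) = P*(L + P)
Y(f, N) = -72 (Y(f, N) = (9*(-7 + 9))*(-4) = (9*2)*(-4) = 18*(-4) = -72)
Y(1882, -138 + 138) - 1*1206567 = -72 - 1*1206567 = -72 - 1206567 = -1206639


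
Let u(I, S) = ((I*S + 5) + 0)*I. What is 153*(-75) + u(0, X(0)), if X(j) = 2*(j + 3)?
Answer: -11475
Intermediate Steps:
X(j) = 6 + 2*j (X(j) = 2*(3 + j) = 6 + 2*j)
u(I, S) = I*(5 + I*S) (u(I, S) = ((5 + I*S) + 0)*I = (5 + I*S)*I = I*(5 + I*S))
153*(-75) + u(0, X(0)) = 153*(-75) + 0*(5 + 0*(6 + 2*0)) = -11475 + 0*(5 + 0*(6 + 0)) = -11475 + 0*(5 + 0*6) = -11475 + 0*(5 + 0) = -11475 + 0*5 = -11475 + 0 = -11475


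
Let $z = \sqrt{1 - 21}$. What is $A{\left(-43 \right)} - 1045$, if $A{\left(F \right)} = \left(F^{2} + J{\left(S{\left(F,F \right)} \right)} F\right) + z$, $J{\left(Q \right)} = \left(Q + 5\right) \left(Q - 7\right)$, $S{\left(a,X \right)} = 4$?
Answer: $1965 + 2 i \sqrt{5} \approx 1965.0 + 4.4721 i$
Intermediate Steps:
$z = 2 i \sqrt{5}$ ($z = \sqrt{-20} = 2 i \sqrt{5} \approx 4.4721 i$)
$J{\left(Q \right)} = \left(-7 + Q\right) \left(5 + Q\right)$ ($J{\left(Q \right)} = \left(5 + Q\right) \left(-7 + Q\right) = \left(-7 + Q\right) \left(5 + Q\right)$)
$A{\left(F \right)} = F^{2} - 27 F + 2 i \sqrt{5}$ ($A{\left(F \right)} = \left(F^{2} + \left(-35 + 4^{2} - 8\right) F\right) + 2 i \sqrt{5} = \left(F^{2} + \left(-35 + 16 - 8\right) F\right) + 2 i \sqrt{5} = \left(F^{2} - 27 F\right) + 2 i \sqrt{5} = F^{2} - 27 F + 2 i \sqrt{5}$)
$A{\left(-43 \right)} - 1045 = \left(\left(-43\right)^{2} - -1161 + 2 i \sqrt{5}\right) - 1045 = \left(1849 + 1161 + 2 i \sqrt{5}\right) - 1045 = \left(3010 + 2 i \sqrt{5}\right) - 1045 = 1965 + 2 i \sqrt{5}$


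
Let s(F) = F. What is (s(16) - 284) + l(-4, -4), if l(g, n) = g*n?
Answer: -252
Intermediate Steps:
(s(16) - 284) + l(-4, -4) = (16 - 284) - 4*(-4) = -268 + 16 = -252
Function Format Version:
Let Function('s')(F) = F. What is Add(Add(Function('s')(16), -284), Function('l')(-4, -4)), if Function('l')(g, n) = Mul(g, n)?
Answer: -252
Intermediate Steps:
Add(Add(Function('s')(16), -284), Function('l')(-4, -4)) = Add(Add(16, -284), Mul(-4, -4)) = Add(-268, 16) = -252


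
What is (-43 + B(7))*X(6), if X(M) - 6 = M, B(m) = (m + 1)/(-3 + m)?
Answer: -492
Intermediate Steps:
B(m) = (1 + m)/(-3 + m)
X(M) = 6 + M
(-43 + B(7))*X(6) = (-43 + (1 + 7)/(-3 + 7))*(6 + 6) = (-43 + 8/4)*12 = (-43 + (¼)*8)*12 = (-43 + 2)*12 = -41*12 = -492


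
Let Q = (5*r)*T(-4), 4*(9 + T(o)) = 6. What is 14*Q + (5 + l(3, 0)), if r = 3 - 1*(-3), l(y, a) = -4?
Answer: -3149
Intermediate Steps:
T(o) = -15/2 (T(o) = -9 + (¼)*6 = -9 + 3/2 = -15/2)
r = 6 (r = 3 + 3 = 6)
Q = -225 (Q = (5*6)*(-15/2) = 30*(-15/2) = -225)
14*Q + (5 + l(3, 0)) = 14*(-225) + (5 - 4) = -3150 + 1 = -3149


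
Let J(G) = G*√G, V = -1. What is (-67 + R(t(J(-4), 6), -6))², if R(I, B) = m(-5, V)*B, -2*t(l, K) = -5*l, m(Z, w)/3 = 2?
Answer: 10609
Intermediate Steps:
m(Z, w) = 6 (m(Z, w) = 3*2 = 6)
J(G) = G^(3/2)
t(l, K) = 5*l/2 (t(l, K) = -(-5)*l/2 = 5*l/2)
R(I, B) = 6*B
(-67 + R(t(J(-4), 6), -6))² = (-67 + 6*(-6))² = (-67 - 36)² = (-103)² = 10609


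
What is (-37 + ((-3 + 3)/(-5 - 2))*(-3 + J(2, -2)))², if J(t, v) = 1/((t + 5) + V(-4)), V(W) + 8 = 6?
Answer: 1369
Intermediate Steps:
V(W) = -2 (V(W) = -8 + 6 = -2)
J(t, v) = 1/(3 + t) (J(t, v) = 1/((t + 5) - 2) = 1/((5 + t) - 2) = 1/(3 + t))
(-37 + ((-3 + 3)/(-5 - 2))*(-3 + J(2, -2)))² = (-37 + ((-3 + 3)/(-5 - 2))*(-3 + 1/(3 + 2)))² = (-37 + (0/(-7))*(-3 + 1/5))² = (-37 + (0*(-⅐))*(-3 + ⅕))² = (-37 + 0*(-14/5))² = (-37 + 0)² = (-37)² = 1369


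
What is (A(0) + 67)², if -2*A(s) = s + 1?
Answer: 17689/4 ≈ 4422.3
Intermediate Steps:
A(s) = -½ - s/2 (A(s) = -(s + 1)/2 = -(1 + s)/2 = -½ - s/2)
(A(0) + 67)² = ((-½ - ½*0) + 67)² = ((-½ + 0) + 67)² = (-½ + 67)² = (133/2)² = 17689/4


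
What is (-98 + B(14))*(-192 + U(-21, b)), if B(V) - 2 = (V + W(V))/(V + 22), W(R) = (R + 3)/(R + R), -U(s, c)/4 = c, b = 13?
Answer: 5877899/252 ≈ 23325.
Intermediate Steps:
U(s, c) = -4*c
W(R) = (3 + R)/(2*R) (W(R) = (3 + R)/((2*R)) = (3 + R)*(1/(2*R)) = (3 + R)/(2*R))
B(V) = 2 + (V + (3 + V)/(2*V))/(22 + V) (B(V) = 2 + (V + (3 + V)/(2*V))/(V + 22) = 2 + (V + (3 + V)/(2*V))/(22 + V))
(-98 + B(14))*(-192 + U(-21, b)) = (-98 + (1/2)*(3 + 6*14**2 + 89*14)/(14*(22 + 14)))*(-192 - 4*13) = (-98 + (1/2)*(1/14)*(3 + 6*196 + 1246)/36)*(-192 - 52) = (-98 + (1/2)*(1/14)*(1/36)*(3 + 1176 + 1246))*(-244) = (-98 + (1/2)*(1/14)*(1/36)*2425)*(-244) = (-98 + 2425/1008)*(-244) = -96359/1008*(-244) = 5877899/252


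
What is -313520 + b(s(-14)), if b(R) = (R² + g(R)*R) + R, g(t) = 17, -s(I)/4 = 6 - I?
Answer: -308560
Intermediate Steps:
s(I) = -24 + 4*I (s(I) = -4*(6 - I) = -24 + 4*I)
b(R) = R² + 18*R (b(R) = (R² + 17*R) + R = R² + 18*R)
-313520 + b(s(-14)) = -313520 + (-24 + 4*(-14))*(18 + (-24 + 4*(-14))) = -313520 + (-24 - 56)*(18 + (-24 - 56)) = -313520 - 80*(18 - 80) = -313520 - 80*(-62) = -313520 + 4960 = -308560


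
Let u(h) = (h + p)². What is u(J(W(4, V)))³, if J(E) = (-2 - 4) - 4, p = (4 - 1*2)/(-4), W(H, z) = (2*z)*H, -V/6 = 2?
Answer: 85766121/64 ≈ 1.3401e+6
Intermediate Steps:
V = -12 (V = -6*2 = -12)
W(H, z) = 2*H*z
p = -½ (p = (4 - 2)*(-¼) = 2*(-¼) = -½ ≈ -0.50000)
J(E) = -10 (J(E) = -6 - 4 = -10)
u(h) = (-½ + h)² (u(h) = (h - ½)² = (-½ + h)²)
u(J(W(4, V)))³ = ((-1 + 2*(-10))²/4)³ = ((-1 - 20)²/4)³ = ((¼)*(-21)²)³ = ((¼)*441)³ = (441/4)³ = 85766121/64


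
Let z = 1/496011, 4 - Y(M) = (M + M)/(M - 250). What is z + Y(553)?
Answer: 57841/165337 ≈ 0.34984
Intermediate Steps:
Y(M) = 4 - 2*M/(-250 + M) (Y(M) = 4 - (M + M)/(M - 250) = 4 - 2*M/(-250 + M))
z = 1/496011 ≈ 2.0161e-6
z + Y(553) = 1/496011 + 2*(-500 + 553)/(-250 + 553) = 1/496011 + 2*53/303 = 1/496011 + 2*(1/303)*53 = 1/496011 + 106/303 = 57841/165337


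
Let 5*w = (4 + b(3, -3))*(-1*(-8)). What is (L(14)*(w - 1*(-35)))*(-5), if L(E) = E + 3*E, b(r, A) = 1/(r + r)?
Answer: -35000/3 ≈ -11667.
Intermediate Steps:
b(r, A) = 1/(2*r)
L(E) = 4*E
w = 20/3 (w = ((4 + (1/2)/3)*(-1*(-8)))/5 = ((4 + (1/2)*(1/3))*8)/5 = ((4 + 1/6)*8)/5 = ((25/6)*8)/5 = (1/5)*(100/3) = 20/3 ≈ 6.6667)
(L(14)*(w - 1*(-35)))*(-5) = ((4*14)*(20/3 - 1*(-35)))*(-5) = (56*(20/3 + 35))*(-5) = (56*(125/3))*(-5) = (7000/3)*(-5) = -35000/3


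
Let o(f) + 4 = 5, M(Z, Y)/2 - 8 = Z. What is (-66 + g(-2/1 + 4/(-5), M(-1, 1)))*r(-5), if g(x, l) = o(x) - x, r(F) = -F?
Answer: -311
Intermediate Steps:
M(Z, Y) = 16 + 2*Z
o(f) = 1 (o(f) = -4 + 5 = 1)
g(x, l) = 1 - x
(-66 + g(-2/1 + 4/(-5), M(-1, 1)))*r(-5) = (-66 + (1 - (-2/1 + 4/(-5))))*(-1*(-5)) = (-66 + (1 - (-2*1 + 4*(-⅕))))*5 = (-66 + (1 - (-2 - ⅘)))*5 = (-66 + (1 - 1*(-14/5)))*5 = (-66 + (1 + 14/5))*5 = (-66 + 19/5)*5 = -311/5*5 = -311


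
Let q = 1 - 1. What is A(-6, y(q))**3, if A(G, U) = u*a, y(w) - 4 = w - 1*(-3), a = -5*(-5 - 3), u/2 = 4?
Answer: 32768000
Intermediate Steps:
u = 8 (u = 2*4 = 8)
a = 40 (a = -5*(-8) = 40)
q = 0
y(w) = 7 + w (y(w) = 4 + (w - 1*(-3)) = 4 + (w + 3) = 4 + (3 + w) = 7 + w)
A(G, U) = 320 (A(G, U) = 8*40 = 320)
A(-6, y(q))**3 = 320**3 = 32768000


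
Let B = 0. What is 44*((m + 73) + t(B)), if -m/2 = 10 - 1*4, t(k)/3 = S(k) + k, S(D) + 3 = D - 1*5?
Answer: 1628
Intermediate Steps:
S(D) = -8 + D (S(D) = -3 + (D - 1*5) = -3 + (D - 5) = -3 + (-5 + D) = -8 + D)
t(k) = -24 + 6*k (t(k) = 3*((-8 + k) + k) = 3*(-8 + 2*k) = -24 + 6*k)
m = -12 (m = -2*(10 - 1*4) = -2*(10 - 4) = -2*6 = -12)
44*((m + 73) + t(B)) = 44*((-12 + 73) + (-24 + 6*0)) = 44*(61 + (-24 + 0)) = 44*(61 - 24) = 44*37 = 1628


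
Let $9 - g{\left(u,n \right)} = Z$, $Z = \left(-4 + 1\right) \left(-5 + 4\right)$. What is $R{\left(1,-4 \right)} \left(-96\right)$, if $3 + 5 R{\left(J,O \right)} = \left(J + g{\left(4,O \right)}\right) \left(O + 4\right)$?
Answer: $\frac{288}{5} \approx 57.6$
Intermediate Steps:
$Z = 3$ ($Z = \left(-3\right) \left(-1\right) = 3$)
$g{\left(u,n \right)} = 6$ ($g{\left(u,n \right)} = 9 - 3 = 6$)
$R{\left(J,O \right)} = - \frac{3}{5} + \frac{\left(4 + O\right) \left(6 + J\right)}{5}$ ($R{\left(J,O \right)} = - \frac{3}{5} + \frac{\left(J + 6\right) \left(O + 4\right)}{5} = - \frac{3}{5} + \frac{\left(6 + J\right) \left(4 + O\right)}{5} = - \frac{3}{5} + \frac{\left(4 + O\right) \left(6 + J\right)}{5}$)
$R{\left(1,-4 \right)} \left(-96\right) = \left(\frac{21}{5} + \frac{4}{5} \cdot 1 + \frac{6}{5} \left(-4\right) + \frac{1}{5} \cdot 1 \left(-4\right)\right) \left(-96\right) = \left(\frac{21}{5} + \frac{4}{5} - \frac{24}{5} - \frac{4}{5}\right) \left(-96\right) = \left(- \frac{3}{5}\right) \left(-96\right) = \frac{288}{5}$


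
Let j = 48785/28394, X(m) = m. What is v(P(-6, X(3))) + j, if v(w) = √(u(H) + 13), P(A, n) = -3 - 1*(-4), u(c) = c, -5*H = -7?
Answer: 48785/28394 + 6*√10/5 ≈ 5.5129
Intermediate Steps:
H = 7/5 (H = -⅕*(-7) = 7/5 ≈ 1.4000)
P(A, n) = 1 (P(A, n) = -3 + 4 = 1)
v(w) = 6*√10/5 (v(w) = √(7/5 + 13) = √(72/5) = 6*√10/5)
j = 48785/28394 (j = 48785*(1/28394) = 48785/28394 ≈ 1.7181)
v(P(-6, X(3))) + j = 6*√10/5 + 48785/28394 = 48785/28394 + 6*√10/5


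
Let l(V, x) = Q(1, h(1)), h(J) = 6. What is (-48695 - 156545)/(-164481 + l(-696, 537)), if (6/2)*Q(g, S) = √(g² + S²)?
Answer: 75955680990/60871498553 + 153930*√37/60871498553 ≈ 1.2478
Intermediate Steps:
Q(g, S) = √(S² + g²)/3 (Q(g, S) = √(g² + S²)/3 = √(S² + g²)/3)
l(V, x) = √37/3 (l(V, x) = √(6² + 1²)/3 = √(36 + 1)/3 = √37/3)
(-48695 - 156545)/(-164481 + l(-696, 537)) = (-48695 - 156545)/(-164481 + √37/3) = -205240/(-164481 + √37/3)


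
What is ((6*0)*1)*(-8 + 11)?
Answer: 0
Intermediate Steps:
((6*0)*1)*(-8 + 11) = (0*1)*3 = 0*3 = 0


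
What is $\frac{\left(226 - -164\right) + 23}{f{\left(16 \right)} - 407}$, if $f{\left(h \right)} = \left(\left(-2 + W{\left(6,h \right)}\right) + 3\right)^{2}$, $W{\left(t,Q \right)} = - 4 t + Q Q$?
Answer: $\frac{413}{53882} \approx 0.0076649$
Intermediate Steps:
$W{\left(t,Q \right)} = Q^{2} - 4 t$ ($W{\left(t,Q \right)} = - 4 t + Q^{2} = Q^{2} - 4 t$)
$f{\left(h \right)} = \left(-23 + h^{2}\right)^{2}$ ($f{\left(h \right)} = \left(\left(-2 + \left(h^{2} - 24\right)\right) + 3\right)^{2} = \left(\left(-2 + \left(-24 + h^{2}\right)\right) + 3\right)^{2} = \left(\left(-26 + h^{2}\right) + 3\right)^{2} = \left(-23 + h^{2}\right)^{2}$)
$\frac{\left(226 - -164\right) + 23}{f{\left(16 \right)} - 407} = \frac{\left(226 - -164\right) + 23}{\left(-23 + 16^{2}\right)^{2} - 407} = \frac{\left(226 + 164\right) + 23}{\left(-23 + 256\right)^{2} - 407} = \frac{390 + 23}{233^{2} - 407} = \frac{413}{54289 - 407} = \frac{413}{53882}$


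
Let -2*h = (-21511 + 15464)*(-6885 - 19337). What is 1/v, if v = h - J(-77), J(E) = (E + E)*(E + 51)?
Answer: -1/79286221 ≈ -1.2613e-8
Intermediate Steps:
J(E) = 2*E*(51 + E) (J(E) = (2*E)*(51 + E) = 2*E*(51 + E))
h = -79282217 (h = -(-21511 + 15464)*(-6885 - 19337)/2 = -(-6047)*(-26222)/2 = -1/2*158564434 = -79282217)
v = -79286221 (v = -79282217 - 2*(-77)*(51 - 77) = -79282217 - 2*(-77)*(-26) = -79282217 - 1*4004 = -79282217 - 4004 = -79286221)
1/v = 1/(-79286221) = -1/79286221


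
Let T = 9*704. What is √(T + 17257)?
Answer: √23593 ≈ 153.60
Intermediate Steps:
T = 6336
√(T + 17257) = √(6336 + 17257) = √23593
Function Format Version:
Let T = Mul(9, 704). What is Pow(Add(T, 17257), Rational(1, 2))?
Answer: Pow(23593, Rational(1, 2)) ≈ 153.60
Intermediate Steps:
T = 6336
Pow(Add(T, 17257), Rational(1, 2)) = Pow(Add(6336, 17257), Rational(1, 2)) = Pow(23593, Rational(1, 2))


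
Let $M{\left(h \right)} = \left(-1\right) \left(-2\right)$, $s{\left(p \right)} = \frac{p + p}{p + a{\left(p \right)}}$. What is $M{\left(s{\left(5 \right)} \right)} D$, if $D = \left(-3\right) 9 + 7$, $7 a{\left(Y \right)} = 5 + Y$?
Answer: $-40$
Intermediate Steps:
$a{\left(Y \right)} = \frac{5}{7} + \frac{Y}{7}$ ($a{\left(Y \right)} = \frac{5 + Y}{7} = \frac{5}{7} + \frac{Y}{7}$)
$s{\left(p \right)} = \frac{2 p}{\frac{5}{7} + \frac{8 p}{7}}$ ($s{\left(p \right)} = \frac{p + p}{p + \left(\frac{5}{7} + \frac{p}{7}\right)} = \frac{2 p}{\frac{5}{7} + \frac{8 p}{7}}$)
$M{\left(h \right)} = 2$
$D = -20$ ($D = -27 + 7 = -20$)
$M{\left(s{\left(5 \right)} \right)} D = 2 \left(-20\right) = -40$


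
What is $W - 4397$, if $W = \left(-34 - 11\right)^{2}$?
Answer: $-2372$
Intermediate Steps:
$W = 2025$ ($W = \left(-45\right)^{2} = 2025$)
$W - 4397 = 2025 - 4397 = -2372$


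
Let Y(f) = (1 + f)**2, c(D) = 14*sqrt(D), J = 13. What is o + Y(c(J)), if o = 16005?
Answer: 18554 + 28*sqrt(13) ≈ 18655.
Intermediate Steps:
o + Y(c(J)) = 16005 + (1 + 14*sqrt(13))**2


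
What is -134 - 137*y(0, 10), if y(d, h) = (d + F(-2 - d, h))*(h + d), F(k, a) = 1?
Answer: -1504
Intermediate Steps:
y(d, h) = (1 + d)*(d + h) (y(d, h) = (d + 1)*(h + d) = (1 + d)*(d + h))
-134 - 137*y(0, 10) = -134 - 137*(0 + 10 + 0² + 0*10) = -134 - 137*(0 + 10 + 0 + 0) = -134 - 137*10 = -134 - 1370 = -1504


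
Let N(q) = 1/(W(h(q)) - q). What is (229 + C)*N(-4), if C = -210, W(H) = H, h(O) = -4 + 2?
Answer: 19/2 ≈ 9.5000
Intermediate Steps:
h(O) = -2
N(q) = 1/(-2 - q)
(229 + C)*N(-4) = (229 - 210)*(-1/(2 - 4)) = 19*(-1/(-2)) = 19*(-1*(-½)) = 19*(½) = 19/2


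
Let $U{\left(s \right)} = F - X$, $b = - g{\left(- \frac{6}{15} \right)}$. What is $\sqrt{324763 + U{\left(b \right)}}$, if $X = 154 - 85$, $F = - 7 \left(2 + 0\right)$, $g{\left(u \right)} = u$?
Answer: $2 \sqrt{81170} \approx 569.81$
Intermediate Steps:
$F = -14$ ($F = \left(-7\right) 2 = -14$)
$b = \frac{2}{5}$ ($b = - \frac{-6}{15} = \left(-1\right) \left(- \frac{2}{5}\right) = \frac{2}{5} \approx 0.4$)
$X = 69$ ($X = 154 - 85 = 69$)
$U{\left(s \right)} = -83$ ($U{\left(s \right)} = -14 - 69 = -83$)
$\sqrt{324763 + U{\left(b \right)}} = \sqrt{324763 - 83} = \sqrt{324680} = 2 \sqrt{81170}$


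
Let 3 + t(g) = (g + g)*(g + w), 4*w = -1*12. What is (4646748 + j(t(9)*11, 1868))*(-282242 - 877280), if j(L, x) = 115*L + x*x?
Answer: -9588083939434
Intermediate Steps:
w = -3 (w = (-1*12)/4 = (¼)*(-12) = -3)
t(g) = -3 + 2*g*(-3 + g) (t(g) = -3 + (g + g)*(g - 3) = -3 + (2*g)*(-3 + g) = -3 + 2*g*(-3 + g))
j(L, x) = x² + 115*L (j(L, x) = 115*L + x² = x² + 115*L)
(4646748 + j(t(9)*11, 1868))*(-282242 - 877280) = (4646748 + (1868² + 115*((-3 - 6*9 + 2*9²)*11)))*(-282242 - 877280) = (4646748 + (3489424 + 115*((-3 - 54 + 2*81)*11)))*(-1159522) = (4646748 + (3489424 + 115*((-3 - 54 + 162)*11)))*(-1159522) = (4646748 + (3489424 + 115*(105*11)))*(-1159522) = (4646748 + (3489424 + 115*1155))*(-1159522) = (4646748 + (3489424 + 132825))*(-1159522) = (4646748 + 3622249)*(-1159522) = 8268997*(-1159522) = -9588083939434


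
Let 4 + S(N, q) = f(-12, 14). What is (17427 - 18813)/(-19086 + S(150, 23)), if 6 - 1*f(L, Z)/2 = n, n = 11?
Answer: 693/9550 ≈ 0.072565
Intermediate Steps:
f(L, Z) = -10 (f(L, Z) = 12 - 2*11 = 12 - 22 = -10)
S(N, q) = -14 (S(N, q) = -4 - 10 = -14)
(17427 - 18813)/(-19086 + S(150, 23)) = (17427 - 18813)/(-19086 - 14) = -1386/(-19100) = -1386*(-1/19100) = 693/9550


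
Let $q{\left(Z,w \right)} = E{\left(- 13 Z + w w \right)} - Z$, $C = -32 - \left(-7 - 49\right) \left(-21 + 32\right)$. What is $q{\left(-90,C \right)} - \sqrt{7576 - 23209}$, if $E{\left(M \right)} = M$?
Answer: $342316 - 9 i \sqrt{193} \approx 3.4232 \cdot 10^{5} - 125.03 i$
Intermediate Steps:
$C = 584$ ($C = -32 - \left(-56\right) 11 = -32 - -616 = -32 + 616 = 584$)
$q{\left(Z,w \right)} = w^{2} - 14 Z$ ($q{\left(Z,w \right)} = \left(- 13 Z + w w\right) - Z = \left(- 13 Z + w^{2}\right) - Z = \left(w^{2} - 13 Z\right) - Z = w^{2} - 14 Z$)
$q{\left(-90,C \right)} - \sqrt{7576 - 23209} = \left(584^{2} - -1260\right) - \sqrt{7576 - 23209} = \left(341056 + 1260\right) - \sqrt{-15633} = 342316 - 9 i \sqrt{193}$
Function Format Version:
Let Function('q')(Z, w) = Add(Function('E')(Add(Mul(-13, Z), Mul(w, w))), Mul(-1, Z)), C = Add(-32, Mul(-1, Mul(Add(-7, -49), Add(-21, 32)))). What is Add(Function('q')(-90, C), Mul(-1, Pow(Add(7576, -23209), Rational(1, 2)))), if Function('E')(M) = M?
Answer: Add(342316, Mul(-9, I, Pow(193, Rational(1, 2)))) ≈ Add(3.4232e+5, Mul(-125.03, I))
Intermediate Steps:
C = 584 (C = Add(-32, Mul(-1, Mul(-56, 11))) = Add(-32, Mul(-1, -616)) = Add(-32, 616) = 584)
Function('q')(Z, w) = Add(Pow(w, 2), Mul(-14, Z)) (Function('q')(Z, w) = Add(Add(Mul(-13, Z), Mul(w, w)), Mul(-1, Z)) = Add(Add(Mul(-13, Z), Pow(w, 2)), Mul(-1, Z)) = Add(Add(Pow(w, 2), Mul(-13, Z)), Mul(-1, Z)) = Add(Pow(w, 2), Mul(-14, Z)))
Add(Function('q')(-90, C), Mul(-1, Pow(Add(7576, -23209), Rational(1, 2)))) = Add(Add(Pow(584, 2), Mul(-14, -90)), Mul(-1, Pow(Add(7576, -23209), Rational(1, 2)))) = Add(Add(341056, 1260), Mul(-1, Pow(-15633, Rational(1, 2)))) = Add(342316, Mul(-1, Mul(9, I, Pow(193, Rational(1, 2))))) = Add(342316, Mul(-9, I, Pow(193, Rational(1, 2))))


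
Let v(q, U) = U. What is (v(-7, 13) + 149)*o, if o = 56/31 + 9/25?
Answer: 271998/775 ≈ 350.97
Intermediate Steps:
o = 1679/775 (o = 56*(1/31) + 9*(1/25) = 56/31 + 9/25 = 1679/775 ≈ 2.1665)
(v(-7, 13) + 149)*o = (13 + 149)*(1679/775) = 162*(1679/775) = 271998/775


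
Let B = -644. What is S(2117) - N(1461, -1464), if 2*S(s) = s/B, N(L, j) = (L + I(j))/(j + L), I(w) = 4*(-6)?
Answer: 614835/1288 ≈ 477.36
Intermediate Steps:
I(w) = -24
N(L, j) = (-24 + L)/(L + j) (N(L, j) = (L - 24)/(j + L) = (-24 + L)/(L + j))
S(s) = -s/1288 (S(s) = (s/(-644))/2 = (s*(-1/644))/2 = (-s/644)/2 = -s/1288)
S(2117) - N(1461, -1464) = -1/1288*2117 - (-24 + 1461)/(1461 - 1464) = -2117/1288 - 1437/(-3) = -2117/1288 - (-1)*1437/3 = -2117/1288 - 1*(-479) = -2117/1288 + 479 = 614835/1288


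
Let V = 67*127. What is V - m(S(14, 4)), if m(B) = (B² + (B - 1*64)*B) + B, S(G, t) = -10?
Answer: 7679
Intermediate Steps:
V = 8509
m(B) = B + B² + B*(-64 + B) (m(B) = (B² + (B - 64)*B) + B = (B² + (-64 + B)*B) + B = (B² + B*(-64 + B)) + B = B + B² + B*(-64 + B))
V - m(S(14, 4)) = 8509 - (-10)*(-63 + 2*(-10)) = 8509 - (-10)*(-63 - 20) = 8509 - (-10)*(-83) = 8509 - 1*830 = 8509 - 830 = 7679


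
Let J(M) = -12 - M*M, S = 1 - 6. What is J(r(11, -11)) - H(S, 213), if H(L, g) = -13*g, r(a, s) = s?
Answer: 2636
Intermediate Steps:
S = -5
J(M) = -12 - M²
J(r(11, -11)) - H(S, 213) = (-12 - 1*(-11)²) - (-13)*213 = (-12 - 1*121) - 1*(-2769) = (-12 - 121) + 2769 = -133 + 2769 = 2636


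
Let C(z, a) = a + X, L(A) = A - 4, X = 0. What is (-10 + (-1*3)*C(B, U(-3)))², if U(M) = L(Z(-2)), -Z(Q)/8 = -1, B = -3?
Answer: 484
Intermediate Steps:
Z(Q) = 8 (Z(Q) = -8*(-1) = 8)
L(A) = -4 + A
U(M) = 4 (U(M) = -4 + 8 = 4)
C(z, a) = a (C(z, a) = a + 0 = a)
(-10 + (-1*3)*C(B, U(-3)))² = (-10 - 1*3*4)² = (-10 - 3*4)² = (-10 - 12)² = (-22)² = 484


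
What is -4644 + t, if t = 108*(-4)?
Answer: -5076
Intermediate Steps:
t = -432
-4644 + t = -4644 - 432 = -5076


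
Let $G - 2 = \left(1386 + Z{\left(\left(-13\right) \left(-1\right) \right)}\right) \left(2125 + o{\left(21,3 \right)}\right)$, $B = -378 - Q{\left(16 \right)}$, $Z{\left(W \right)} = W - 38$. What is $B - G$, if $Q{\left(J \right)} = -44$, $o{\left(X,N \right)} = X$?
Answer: $-2921042$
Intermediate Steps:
$Z{\left(W \right)} = -38 + W$
$B = -334$ ($B = -378 - -44 = -378 + 44 = -334$)
$G = 2920708$ ($G = 2 + \left(1386 - 25\right) \left(2125 + 21\right) = 2 + \left(1386 + \left(-38 + 13\right)\right) 2146 = 2 + \left(1386 - 25\right) 2146 = 2 + 1361 \cdot 2146 = 2 + 2920706 = 2920708$)
$B - G = -334 - 2920708 = -2921042$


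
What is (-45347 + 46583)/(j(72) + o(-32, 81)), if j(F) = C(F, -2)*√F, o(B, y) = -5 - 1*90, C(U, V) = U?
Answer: 117420/364223 + 533952*√2/364223 ≈ 2.3956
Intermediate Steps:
o(B, y) = -95 (o(B, y) = -5 - 90 = -95)
j(F) = F^(3/2) (j(F) = F*√F = F^(3/2))
(-45347 + 46583)/(j(72) + o(-32, 81)) = (-45347 + 46583)/(72^(3/2) - 95) = 1236/(432*√2 - 95) = 1236/(-95 + 432*√2)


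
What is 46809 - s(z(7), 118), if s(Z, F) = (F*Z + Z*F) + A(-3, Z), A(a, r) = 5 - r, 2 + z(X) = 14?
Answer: 43984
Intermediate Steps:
z(X) = 12 (z(X) = -2 + 14 = 12)
s(Z, F) = 5 - Z + 2*F*Z (s(Z, F) = (F*Z + Z*F) + (5 - Z) = (F*Z + F*Z) + (5 - Z) = 2*F*Z + (5 - Z) = 5 - Z + 2*F*Z)
46809 - s(z(7), 118) = 46809 - (5 - 1*12 + 2*118*12) = 46809 - (5 - 12 + 2832) = 46809 - 1*2825 = 46809 - 2825 = 43984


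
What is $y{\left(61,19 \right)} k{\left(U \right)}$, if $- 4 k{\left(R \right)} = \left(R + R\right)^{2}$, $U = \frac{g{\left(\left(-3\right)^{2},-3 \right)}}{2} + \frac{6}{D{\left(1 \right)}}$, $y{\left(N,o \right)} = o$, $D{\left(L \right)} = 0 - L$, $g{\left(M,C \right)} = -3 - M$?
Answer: $-2736$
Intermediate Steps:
$D{\left(L \right)} = - L$
$U = -12$ ($U = \frac{-3 - \left(-3\right)^{2}}{2} + \frac{6}{\left(-1\right) 1} = \left(-3 - 9\right) \frac{1}{2} + \frac{6}{-1} = \left(-3 - 9\right) \frac{1}{2} + 6 \left(-1\right) = \left(-12\right) \frac{1}{2} - 6 = -6 - 6 = -12$)
$k{\left(R \right)} = - R^{2}$ ($k{\left(R \right)} = - \frac{\left(R + R\right)^{2}}{4} = - \frac{\left(2 R\right)^{2}}{4} = - \frac{4 R^{2}}{4} = - R^{2}$)
$y{\left(61,19 \right)} k{\left(U \right)} = 19 \left(- \left(-12\right)^{2}\right) = 19 \left(\left(-1\right) 144\right) = 19 \left(-144\right) = -2736$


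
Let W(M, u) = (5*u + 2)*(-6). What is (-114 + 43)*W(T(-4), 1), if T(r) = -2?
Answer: 2982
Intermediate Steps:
W(M, u) = -12 - 30*u (W(M, u) = (2 + 5*u)*(-6) = -12 - 30*u)
(-114 + 43)*W(T(-4), 1) = (-114 + 43)*(-12 - 30*1) = -71*(-12 - 30) = -71*(-42) = 2982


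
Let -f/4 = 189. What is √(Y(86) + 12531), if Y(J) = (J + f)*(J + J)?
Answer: I*√102709 ≈ 320.48*I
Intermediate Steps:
f = -756 (f = -4*189 = -756)
Y(J) = 2*J*(-756 + J) (Y(J) = (J - 756)*(J + J) = (-756 + J)*(2*J) = 2*J*(-756 + J))
√(Y(86) + 12531) = √(2*86*(-756 + 86) + 12531) = √(2*86*(-670) + 12531) = √(-115240 + 12531) = √(-102709) = I*√102709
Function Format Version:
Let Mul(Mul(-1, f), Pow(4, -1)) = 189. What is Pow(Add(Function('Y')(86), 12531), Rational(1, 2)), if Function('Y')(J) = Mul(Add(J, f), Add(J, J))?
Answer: Mul(I, Pow(102709, Rational(1, 2))) ≈ Mul(320.48, I)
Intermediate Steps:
f = -756 (f = Mul(-4, 189) = -756)
Function('Y')(J) = Mul(2, J, Add(-756, J)) (Function('Y')(J) = Mul(Add(J, -756), Add(J, J)) = Mul(Add(-756, J), Mul(2, J)) = Mul(2, J, Add(-756, J)))
Pow(Add(Function('Y')(86), 12531), Rational(1, 2)) = Pow(Add(Mul(2, 86, Add(-756, 86)), 12531), Rational(1, 2)) = Pow(Add(Mul(2, 86, -670), 12531), Rational(1, 2)) = Pow(Add(-115240, 12531), Rational(1, 2)) = Pow(-102709, Rational(1, 2)) = Mul(I, Pow(102709, Rational(1, 2)))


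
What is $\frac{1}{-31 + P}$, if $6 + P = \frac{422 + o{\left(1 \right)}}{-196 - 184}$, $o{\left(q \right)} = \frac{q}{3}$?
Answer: $- \frac{1140}{43447} \approx -0.026239$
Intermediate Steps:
$o{\left(q \right)} = \frac{q}{3}$ ($o{\left(q \right)} = q \frac{1}{3} = \frac{q}{3}$)
$P = - \frac{8107}{1140}$ ($P = -6 + \frac{422 + \frac{1}{3} \cdot 1}{-196 - 184} = -6 + \frac{422 + \frac{1}{3}}{-380} = -6 + \frac{1267}{3} \left(- \frac{1}{380}\right) = -6 - \frac{1267}{1140} = - \frac{8107}{1140} \approx -7.1114$)
$\frac{1}{-31 + P} = \frac{1}{-31 - \frac{8107}{1140}} = \frac{1}{- \frac{43447}{1140}} = - \frac{1140}{43447}$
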